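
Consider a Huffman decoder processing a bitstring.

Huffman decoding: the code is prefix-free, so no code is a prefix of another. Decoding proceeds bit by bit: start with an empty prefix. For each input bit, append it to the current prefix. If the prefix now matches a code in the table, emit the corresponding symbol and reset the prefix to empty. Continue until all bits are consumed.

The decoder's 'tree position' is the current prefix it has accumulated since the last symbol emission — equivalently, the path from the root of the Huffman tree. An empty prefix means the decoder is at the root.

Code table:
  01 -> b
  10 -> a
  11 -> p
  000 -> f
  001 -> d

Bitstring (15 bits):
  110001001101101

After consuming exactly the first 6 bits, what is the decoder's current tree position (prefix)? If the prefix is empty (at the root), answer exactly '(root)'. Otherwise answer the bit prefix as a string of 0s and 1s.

Bit 0: prefix='1' (no match yet)
Bit 1: prefix='11' -> emit 'p', reset
Bit 2: prefix='0' (no match yet)
Bit 3: prefix='00' (no match yet)
Bit 4: prefix='000' -> emit 'f', reset
Bit 5: prefix='1' (no match yet)

Answer: 1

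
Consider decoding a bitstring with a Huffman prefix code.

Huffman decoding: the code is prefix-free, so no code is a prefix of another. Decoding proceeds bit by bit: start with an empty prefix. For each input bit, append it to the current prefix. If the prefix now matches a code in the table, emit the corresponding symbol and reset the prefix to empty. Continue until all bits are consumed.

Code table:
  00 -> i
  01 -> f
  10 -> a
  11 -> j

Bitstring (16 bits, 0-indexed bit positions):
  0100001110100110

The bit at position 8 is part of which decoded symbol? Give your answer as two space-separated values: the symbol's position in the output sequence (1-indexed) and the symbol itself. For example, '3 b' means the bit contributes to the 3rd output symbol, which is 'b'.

Answer: 5 a

Derivation:
Bit 0: prefix='0' (no match yet)
Bit 1: prefix='01' -> emit 'f', reset
Bit 2: prefix='0' (no match yet)
Bit 3: prefix='00' -> emit 'i', reset
Bit 4: prefix='0' (no match yet)
Bit 5: prefix='00' -> emit 'i', reset
Bit 6: prefix='1' (no match yet)
Bit 7: prefix='11' -> emit 'j', reset
Bit 8: prefix='1' (no match yet)
Bit 9: prefix='10' -> emit 'a', reset
Bit 10: prefix='1' (no match yet)
Bit 11: prefix='10' -> emit 'a', reset
Bit 12: prefix='0' (no match yet)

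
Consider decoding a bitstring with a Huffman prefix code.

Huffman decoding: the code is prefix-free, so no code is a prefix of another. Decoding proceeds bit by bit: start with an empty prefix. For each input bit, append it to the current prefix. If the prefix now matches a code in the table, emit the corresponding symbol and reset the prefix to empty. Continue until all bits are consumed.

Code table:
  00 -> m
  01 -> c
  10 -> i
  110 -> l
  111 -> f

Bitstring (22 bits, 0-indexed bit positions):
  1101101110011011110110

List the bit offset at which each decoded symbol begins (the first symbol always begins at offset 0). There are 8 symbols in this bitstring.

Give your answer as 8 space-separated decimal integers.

Answer: 0 3 6 9 11 14 17 19

Derivation:
Bit 0: prefix='1' (no match yet)
Bit 1: prefix='11' (no match yet)
Bit 2: prefix='110' -> emit 'l', reset
Bit 3: prefix='1' (no match yet)
Bit 4: prefix='11' (no match yet)
Bit 5: prefix='110' -> emit 'l', reset
Bit 6: prefix='1' (no match yet)
Bit 7: prefix='11' (no match yet)
Bit 8: prefix='111' -> emit 'f', reset
Bit 9: prefix='0' (no match yet)
Bit 10: prefix='00' -> emit 'm', reset
Bit 11: prefix='1' (no match yet)
Bit 12: prefix='11' (no match yet)
Bit 13: prefix='110' -> emit 'l', reset
Bit 14: prefix='1' (no match yet)
Bit 15: prefix='11' (no match yet)
Bit 16: prefix='111' -> emit 'f', reset
Bit 17: prefix='1' (no match yet)
Bit 18: prefix='10' -> emit 'i', reset
Bit 19: prefix='1' (no match yet)
Bit 20: prefix='11' (no match yet)
Bit 21: prefix='110' -> emit 'l', reset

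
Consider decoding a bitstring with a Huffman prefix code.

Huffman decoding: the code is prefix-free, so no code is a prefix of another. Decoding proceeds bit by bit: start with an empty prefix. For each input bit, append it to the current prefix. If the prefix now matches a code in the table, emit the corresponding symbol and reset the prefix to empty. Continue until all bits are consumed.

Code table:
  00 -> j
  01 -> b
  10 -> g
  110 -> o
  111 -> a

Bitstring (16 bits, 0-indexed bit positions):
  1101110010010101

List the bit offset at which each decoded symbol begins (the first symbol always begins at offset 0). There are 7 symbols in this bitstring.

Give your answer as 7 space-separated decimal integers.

Bit 0: prefix='1' (no match yet)
Bit 1: prefix='11' (no match yet)
Bit 2: prefix='110' -> emit 'o', reset
Bit 3: prefix='1' (no match yet)
Bit 4: prefix='11' (no match yet)
Bit 5: prefix='111' -> emit 'a', reset
Bit 6: prefix='0' (no match yet)
Bit 7: prefix='00' -> emit 'j', reset
Bit 8: prefix='1' (no match yet)
Bit 9: prefix='10' -> emit 'g', reset
Bit 10: prefix='0' (no match yet)
Bit 11: prefix='01' -> emit 'b', reset
Bit 12: prefix='0' (no match yet)
Bit 13: prefix='01' -> emit 'b', reset
Bit 14: prefix='0' (no match yet)
Bit 15: prefix='01' -> emit 'b', reset

Answer: 0 3 6 8 10 12 14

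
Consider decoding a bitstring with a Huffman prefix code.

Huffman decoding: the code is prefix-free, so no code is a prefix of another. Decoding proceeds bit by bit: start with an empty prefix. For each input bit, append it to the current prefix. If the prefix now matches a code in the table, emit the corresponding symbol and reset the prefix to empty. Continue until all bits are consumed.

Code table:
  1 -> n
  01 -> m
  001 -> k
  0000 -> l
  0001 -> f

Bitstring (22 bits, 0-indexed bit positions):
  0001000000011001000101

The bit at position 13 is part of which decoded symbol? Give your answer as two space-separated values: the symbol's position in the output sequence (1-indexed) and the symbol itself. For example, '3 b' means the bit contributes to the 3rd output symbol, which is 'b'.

Bit 0: prefix='0' (no match yet)
Bit 1: prefix='00' (no match yet)
Bit 2: prefix='000' (no match yet)
Bit 3: prefix='0001' -> emit 'f', reset
Bit 4: prefix='0' (no match yet)
Bit 5: prefix='00' (no match yet)
Bit 6: prefix='000' (no match yet)
Bit 7: prefix='0000' -> emit 'l', reset
Bit 8: prefix='0' (no match yet)
Bit 9: prefix='00' (no match yet)
Bit 10: prefix='000' (no match yet)
Bit 11: prefix='0001' -> emit 'f', reset
Bit 12: prefix='1' -> emit 'n', reset
Bit 13: prefix='0' (no match yet)
Bit 14: prefix='00' (no match yet)
Bit 15: prefix='001' -> emit 'k', reset
Bit 16: prefix='0' (no match yet)
Bit 17: prefix='00' (no match yet)

Answer: 5 k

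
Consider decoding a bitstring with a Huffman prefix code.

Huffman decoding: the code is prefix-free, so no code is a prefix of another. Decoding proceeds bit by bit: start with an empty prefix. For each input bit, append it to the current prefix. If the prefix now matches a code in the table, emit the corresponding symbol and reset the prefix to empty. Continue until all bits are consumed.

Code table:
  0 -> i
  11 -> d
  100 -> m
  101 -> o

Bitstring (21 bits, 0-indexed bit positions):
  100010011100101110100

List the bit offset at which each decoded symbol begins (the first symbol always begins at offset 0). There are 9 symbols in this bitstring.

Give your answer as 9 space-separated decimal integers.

Answer: 0 3 4 7 9 12 15 17 18

Derivation:
Bit 0: prefix='1' (no match yet)
Bit 1: prefix='10' (no match yet)
Bit 2: prefix='100' -> emit 'm', reset
Bit 3: prefix='0' -> emit 'i', reset
Bit 4: prefix='1' (no match yet)
Bit 5: prefix='10' (no match yet)
Bit 6: prefix='100' -> emit 'm', reset
Bit 7: prefix='1' (no match yet)
Bit 8: prefix='11' -> emit 'd', reset
Bit 9: prefix='1' (no match yet)
Bit 10: prefix='10' (no match yet)
Bit 11: prefix='100' -> emit 'm', reset
Bit 12: prefix='1' (no match yet)
Bit 13: prefix='10' (no match yet)
Bit 14: prefix='101' -> emit 'o', reset
Bit 15: prefix='1' (no match yet)
Bit 16: prefix='11' -> emit 'd', reset
Bit 17: prefix='0' -> emit 'i', reset
Bit 18: prefix='1' (no match yet)
Bit 19: prefix='10' (no match yet)
Bit 20: prefix='100' -> emit 'm', reset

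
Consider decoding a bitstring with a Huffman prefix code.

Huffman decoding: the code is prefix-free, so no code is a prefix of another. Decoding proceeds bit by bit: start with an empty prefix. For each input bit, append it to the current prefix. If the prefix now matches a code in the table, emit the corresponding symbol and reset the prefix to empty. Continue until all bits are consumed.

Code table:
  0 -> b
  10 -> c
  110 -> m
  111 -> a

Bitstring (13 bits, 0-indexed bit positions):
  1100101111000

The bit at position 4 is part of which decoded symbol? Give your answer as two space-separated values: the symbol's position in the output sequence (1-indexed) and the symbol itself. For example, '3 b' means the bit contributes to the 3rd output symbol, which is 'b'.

Answer: 3 c

Derivation:
Bit 0: prefix='1' (no match yet)
Bit 1: prefix='11' (no match yet)
Bit 2: prefix='110' -> emit 'm', reset
Bit 3: prefix='0' -> emit 'b', reset
Bit 4: prefix='1' (no match yet)
Bit 5: prefix='10' -> emit 'c', reset
Bit 6: prefix='1' (no match yet)
Bit 7: prefix='11' (no match yet)
Bit 8: prefix='111' -> emit 'a', reset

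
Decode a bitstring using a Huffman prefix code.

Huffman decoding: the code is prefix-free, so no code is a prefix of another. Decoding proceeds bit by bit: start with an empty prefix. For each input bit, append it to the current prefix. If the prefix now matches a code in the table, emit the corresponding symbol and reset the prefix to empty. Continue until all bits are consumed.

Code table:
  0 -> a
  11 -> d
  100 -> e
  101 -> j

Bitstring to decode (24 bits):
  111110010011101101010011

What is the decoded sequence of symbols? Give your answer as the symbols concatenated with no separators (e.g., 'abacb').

Answer: ddeedjjaed

Derivation:
Bit 0: prefix='1' (no match yet)
Bit 1: prefix='11' -> emit 'd', reset
Bit 2: prefix='1' (no match yet)
Bit 3: prefix='11' -> emit 'd', reset
Bit 4: prefix='1' (no match yet)
Bit 5: prefix='10' (no match yet)
Bit 6: prefix='100' -> emit 'e', reset
Bit 7: prefix='1' (no match yet)
Bit 8: prefix='10' (no match yet)
Bit 9: prefix='100' -> emit 'e', reset
Bit 10: prefix='1' (no match yet)
Bit 11: prefix='11' -> emit 'd', reset
Bit 12: prefix='1' (no match yet)
Bit 13: prefix='10' (no match yet)
Bit 14: prefix='101' -> emit 'j', reset
Bit 15: prefix='1' (no match yet)
Bit 16: prefix='10' (no match yet)
Bit 17: prefix='101' -> emit 'j', reset
Bit 18: prefix='0' -> emit 'a', reset
Bit 19: prefix='1' (no match yet)
Bit 20: prefix='10' (no match yet)
Bit 21: prefix='100' -> emit 'e', reset
Bit 22: prefix='1' (no match yet)
Bit 23: prefix='11' -> emit 'd', reset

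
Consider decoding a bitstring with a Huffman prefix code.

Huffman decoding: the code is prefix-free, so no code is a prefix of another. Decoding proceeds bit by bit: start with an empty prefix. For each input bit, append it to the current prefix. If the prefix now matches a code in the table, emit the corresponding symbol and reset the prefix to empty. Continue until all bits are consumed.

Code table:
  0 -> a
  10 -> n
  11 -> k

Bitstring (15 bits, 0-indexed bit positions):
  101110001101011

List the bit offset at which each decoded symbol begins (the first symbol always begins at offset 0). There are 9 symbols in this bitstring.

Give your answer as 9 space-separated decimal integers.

Bit 0: prefix='1' (no match yet)
Bit 1: prefix='10' -> emit 'n', reset
Bit 2: prefix='1' (no match yet)
Bit 3: prefix='11' -> emit 'k', reset
Bit 4: prefix='1' (no match yet)
Bit 5: prefix='10' -> emit 'n', reset
Bit 6: prefix='0' -> emit 'a', reset
Bit 7: prefix='0' -> emit 'a', reset
Bit 8: prefix='1' (no match yet)
Bit 9: prefix='11' -> emit 'k', reset
Bit 10: prefix='0' -> emit 'a', reset
Bit 11: prefix='1' (no match yet)
Bit 12: prefix='10' -> emit 'n', reset
Bit 13: prefix='1' (no match yet)
Bit 14: prefix='11' -> emit 'k', reset

Answer: 0 2 4 6 7 8 10 11 13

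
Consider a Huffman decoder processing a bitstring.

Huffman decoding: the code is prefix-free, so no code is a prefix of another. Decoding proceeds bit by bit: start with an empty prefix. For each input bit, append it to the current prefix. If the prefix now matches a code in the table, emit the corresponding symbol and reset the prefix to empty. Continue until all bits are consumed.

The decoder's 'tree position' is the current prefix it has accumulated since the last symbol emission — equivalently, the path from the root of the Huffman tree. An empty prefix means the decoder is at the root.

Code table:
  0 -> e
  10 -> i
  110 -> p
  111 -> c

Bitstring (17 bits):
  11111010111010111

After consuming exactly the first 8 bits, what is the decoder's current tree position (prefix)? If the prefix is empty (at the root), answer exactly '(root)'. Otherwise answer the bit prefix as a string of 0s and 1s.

Bit 0: prefix='1' (no match yet)
Bit 1: prefix='11' (no match yet)
Bit 2: prefix='111' -> emit 'c', reset
Bit 3: prefix='1' (no match yet)
Bit 4: prefix='11' (no match yet)
Bit 5: prefix='110' -> emit 'p', reset
Bit 6: prefix='1' (no match yet)
Bit 7: prefix='10' -> emit 'i', reset

Answer: (root)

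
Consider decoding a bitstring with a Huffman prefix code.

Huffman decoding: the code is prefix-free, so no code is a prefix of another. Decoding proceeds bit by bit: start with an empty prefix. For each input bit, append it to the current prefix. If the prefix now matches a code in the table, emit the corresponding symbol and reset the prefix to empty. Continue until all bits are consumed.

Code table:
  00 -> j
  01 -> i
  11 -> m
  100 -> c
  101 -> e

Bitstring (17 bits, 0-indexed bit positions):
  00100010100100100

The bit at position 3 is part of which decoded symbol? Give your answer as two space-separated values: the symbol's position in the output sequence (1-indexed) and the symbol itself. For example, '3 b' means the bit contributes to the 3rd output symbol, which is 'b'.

Answer: 2 c

Derivation:
Bit 0: prefix='0' (no match yet)
Bit 1: prefix='00' -> emit 'j', reset
Bit 2: prefix='1' (no match yet)
Bit 3: prefix='10' (no match yet)
Bit 4: prefix='100' -> emit 'c', reset
Bit 5: prefix='0' (no match yet)
Bit 6: prefix='01' -> emit 'i', reset
Bit 7: prefix='0' (no match yet)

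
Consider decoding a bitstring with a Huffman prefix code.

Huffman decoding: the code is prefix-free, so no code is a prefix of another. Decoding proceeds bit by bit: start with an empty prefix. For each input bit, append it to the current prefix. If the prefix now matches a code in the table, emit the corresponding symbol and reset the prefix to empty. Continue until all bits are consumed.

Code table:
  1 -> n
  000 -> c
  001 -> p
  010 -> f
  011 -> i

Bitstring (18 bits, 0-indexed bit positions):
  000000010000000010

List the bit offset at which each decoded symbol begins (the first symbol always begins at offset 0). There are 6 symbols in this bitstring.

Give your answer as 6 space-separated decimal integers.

Answer: 0 3 6 9 12 15

Derivation:
Bit 0: prefix='0' (no match yet)
Bit 1: prefix='00' (no match yet)
Bit 2: prefix='000' -> emit 'c', reset
Bit 3: prefix='0' (no match yet)
Bit 4: prefix='00' (no match yet)
Bit 5: prefix='000' -> emit 'c', reset
Bit 6: prefix='0' (no match yet)
Bit 7: prefix='01' (no match yet)
Bit 8: prefix='010' -> emit 'f', reset
Bit 9: prefix='0' (no match yet)
Bit 10: prefix='00' (no match yet)
Bit 11: prefix='000' -> emit 'c', reset
Bit 12: prefix='0' (no match yet)
Bit 13: prefix='00' (no match yet)
Bit 14: prefix='000' -> emit 'c', reset
Bit 15: prefix='0' (no match yet)
Bit 16: prefix='01' (no match yet)
Bit 17: prefix='010' -> emit 'f', reset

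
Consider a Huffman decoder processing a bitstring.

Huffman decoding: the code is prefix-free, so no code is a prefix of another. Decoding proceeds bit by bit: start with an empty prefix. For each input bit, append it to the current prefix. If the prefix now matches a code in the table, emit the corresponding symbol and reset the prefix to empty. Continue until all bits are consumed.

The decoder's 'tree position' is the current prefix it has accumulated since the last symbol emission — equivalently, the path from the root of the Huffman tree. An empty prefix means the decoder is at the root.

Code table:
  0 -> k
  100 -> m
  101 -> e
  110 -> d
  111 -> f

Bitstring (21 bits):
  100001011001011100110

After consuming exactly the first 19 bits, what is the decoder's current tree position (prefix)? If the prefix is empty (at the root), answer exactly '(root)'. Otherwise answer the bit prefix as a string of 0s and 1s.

Bit 0: prefix='1' (no match yet)
Bit 1: prefix='10' (no match yet)
Bit 2: prefix='100' -> emit 'm', reset
Bit 3: prefix='0' -> emit 'k', reset
Bit 4: prefix='0' -> emit 'k', reset
Bit 5: prefix='1' (no match yet)
Bit 6: prefix='10' (no match yet)
Bit 7: prefix='101' -> emit 'e', reset
Bit 8: prefix='1' (no match yet)
Bit 9: prefix='10' (no match yet)
Bit 10: prefix='100' -> emit 'm', reset
Bit 11: prefix='1' (no match yet)
Bit 12: prefix='10' (no match yet)
Bit 13: prefix='101' -> emit 'e', reset
Bit 14: prefix='1' (no match yet)
Bit 15: prefix='11' (no match yet)
Bit 16: prefix='110' -> emit 'd', reset
Bit 17: prefix='0' -> emit 'k', reset
Bit 18: prefix='1' (no match yet)

Answer: 1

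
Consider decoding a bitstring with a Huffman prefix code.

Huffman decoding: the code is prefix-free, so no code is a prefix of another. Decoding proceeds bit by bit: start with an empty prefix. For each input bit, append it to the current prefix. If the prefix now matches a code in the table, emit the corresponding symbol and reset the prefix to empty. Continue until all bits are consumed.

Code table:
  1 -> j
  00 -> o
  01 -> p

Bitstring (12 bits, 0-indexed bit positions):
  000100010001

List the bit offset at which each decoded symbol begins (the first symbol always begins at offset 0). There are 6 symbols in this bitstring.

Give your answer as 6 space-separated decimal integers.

Answer: 0 2 4 6 8 10

Derivation:
Bit 0: prefix='0' (no match yet)
Bit 1: prefix='00' -> emit 'o', reset
Bit 2: prefix='0' (no match yet)
Bit 3: prefix='01' -> emit 'p', reset
Bit 4: prefix='0' (no match yet)
Bit 5: prefix='00' -> emit 'o', reset
Bit 6: prefix='0' (no match yet)
Bit 7: prefix='01' -> emit 'p', reset
Bit 8: prefix='0' (no match yet)
Bit 9: prefix='00' -> emit 'o', reset
Bit 10: prefix='0' (no match yet)
Bit 11: prefix='01' -> emit 'p', reset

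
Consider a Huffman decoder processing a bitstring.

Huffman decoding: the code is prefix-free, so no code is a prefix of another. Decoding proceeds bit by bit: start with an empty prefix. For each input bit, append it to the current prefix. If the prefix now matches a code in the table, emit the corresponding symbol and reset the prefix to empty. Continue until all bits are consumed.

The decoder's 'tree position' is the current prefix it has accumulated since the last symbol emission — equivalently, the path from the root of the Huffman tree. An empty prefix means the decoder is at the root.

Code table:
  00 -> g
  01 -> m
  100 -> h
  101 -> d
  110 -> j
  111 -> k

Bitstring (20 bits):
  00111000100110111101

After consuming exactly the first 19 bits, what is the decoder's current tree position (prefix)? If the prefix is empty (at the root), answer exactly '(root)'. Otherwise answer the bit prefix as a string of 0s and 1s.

Bit 0: prefix='0' (no match yet)
Bit 1: prefix='00' -> emit 'g', reset
Bit 2: prefix='1' (no match yet)
Bit 3: prefix='11' (no match yet)
Bit 4: prefix='111' -> emit 'k', reset
Bit 5: prefix='0' (no match yet)
Bit 6: prefix='00' -> emit 'g', reset
Bit 7: prefix='0' (no match yet)
Bit 8: prefix='01' -> emit 'm', reset
Bit 9: prefix='0' (no match yet)
Bit 10: prefix='00' -> emit 'g', reset
Bit 11: prefix='1' (no match yet)
Bit 12: prefix='11' (no match yet)
Bit 13: prefix='110' -> emit 'j', reset
Bit 14: prefix='1' (no match yet)
Bit 15: prefix='11' (no match yet)
Bit 16: prefix='111' -> emit 'k', reset
Bit 17: prefix='1' (no match yet)
Bit 18: prefix='10' (no match yet)

Answer: 10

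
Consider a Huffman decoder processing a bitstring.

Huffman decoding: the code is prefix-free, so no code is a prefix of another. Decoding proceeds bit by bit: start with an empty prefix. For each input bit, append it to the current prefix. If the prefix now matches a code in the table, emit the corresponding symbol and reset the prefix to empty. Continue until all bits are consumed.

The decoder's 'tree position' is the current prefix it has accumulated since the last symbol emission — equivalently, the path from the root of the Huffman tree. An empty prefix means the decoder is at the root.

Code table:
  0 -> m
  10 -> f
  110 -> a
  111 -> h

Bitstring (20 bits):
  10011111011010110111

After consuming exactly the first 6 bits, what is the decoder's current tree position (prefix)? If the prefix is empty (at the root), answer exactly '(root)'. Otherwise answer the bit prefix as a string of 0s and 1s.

Bit 0: prefix='1' (no match yet)
Bit 1: prefix='10' -> emit 'f', reset
Bit 2: prefix='0' -> emit 'm', reset
Bit 3: prefix='1' (no match yet)
Bit 4: prefix='11' (no match yet)
Bit 5: prefix='111' -> emit 'h', reset

Answer: (root)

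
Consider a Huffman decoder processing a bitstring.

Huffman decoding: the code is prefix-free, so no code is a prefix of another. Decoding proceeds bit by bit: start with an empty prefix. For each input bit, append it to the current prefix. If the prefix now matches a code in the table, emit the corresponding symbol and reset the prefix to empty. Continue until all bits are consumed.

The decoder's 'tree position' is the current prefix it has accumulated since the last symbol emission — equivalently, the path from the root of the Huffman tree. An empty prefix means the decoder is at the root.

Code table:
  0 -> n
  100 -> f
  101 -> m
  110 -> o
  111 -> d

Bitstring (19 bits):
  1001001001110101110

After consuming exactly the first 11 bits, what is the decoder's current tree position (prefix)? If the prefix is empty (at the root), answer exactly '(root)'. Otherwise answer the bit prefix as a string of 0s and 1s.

Answer: 11

Derivation:
Bit 0: prefix='1' (no match yet)
Bit 1: prefix='10' (no match yet)
Bit 2: prefix='100' -> emit 'f', reset
Bit 3: prefix='1' (no match yet)
Bit 4: prefix='10' (no match yet)
Bit 5: prefix='100' -> emit 'f', reset
Bit 6: prefix='1' (no match yet)
Bit 7: prefix='10' (no match yet)
Bit 8: prefix='100' -> emit 'f', reset
Bit 9: prefix='1' (no match yet)
Bit 10: prefix='11' (no match yet)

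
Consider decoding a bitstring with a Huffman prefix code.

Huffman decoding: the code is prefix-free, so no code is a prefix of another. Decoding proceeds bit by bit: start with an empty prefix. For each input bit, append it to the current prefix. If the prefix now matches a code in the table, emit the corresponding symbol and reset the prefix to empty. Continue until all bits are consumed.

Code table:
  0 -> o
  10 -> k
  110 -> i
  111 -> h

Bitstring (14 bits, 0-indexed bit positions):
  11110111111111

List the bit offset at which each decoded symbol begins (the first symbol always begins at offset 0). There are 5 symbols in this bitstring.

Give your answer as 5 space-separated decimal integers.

Answer: 0 3 5 8 11

Derivation:
Bit 0: prefix='1' (no match yet)
Bit 1: prefix='11' (no match yet)
Bit 2: prefix='111' -> emit 'h', reset
Bit 3: prefix='1' (no match yet)
Bit 4: prefix='10' -> emit 'k', reset
Bit 5: prefix='1' (no match yet)
Bit 6: prefix='11' (no match yet)
Bit 7: prefix='111' -> emit 'h', reset
Bit 8: prefix='1' (no match yet)
Bit 9: prefix='11' (no match yet)
Bit 10: prefix='111' -> emit 'h', reset
Bit 11: prefix='1' (no match yet)
Bit 12: prefix='11' (no match yet)
Bit 13: prefix='111' -> emit 'h', reset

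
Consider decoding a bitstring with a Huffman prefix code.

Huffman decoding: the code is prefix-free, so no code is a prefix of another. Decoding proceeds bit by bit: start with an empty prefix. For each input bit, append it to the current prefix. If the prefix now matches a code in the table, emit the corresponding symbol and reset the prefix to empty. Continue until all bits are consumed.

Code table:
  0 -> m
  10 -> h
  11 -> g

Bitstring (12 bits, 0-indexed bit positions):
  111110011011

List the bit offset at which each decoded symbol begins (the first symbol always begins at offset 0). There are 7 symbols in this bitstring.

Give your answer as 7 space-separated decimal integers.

Bit 0: prefix='1' (no match yet)
Bit 1: prefix='11' -> emit 'g', reset
Bit 2: prefix='1' (no match yet)
Bit 3: prefix='11' -> emit 'g', reset
Bit 4: prefix='1' (no match yet)
Bit 5: prefix='10' -> emit 'h', reset
Bit 6: prefix='0' -> emit 'm', reset
Bit 7: prefix='1' (no match yet)
Bit 8: prefix='11' -> emit 'g', reset
Bit 9: prefix='0' -> emit 'm', reset
Bit 10: prefix='1' (no match yet)
Bit 11: prefix='11' -> emit 'g', reset

Answer: 0 2 4 6 7 9 10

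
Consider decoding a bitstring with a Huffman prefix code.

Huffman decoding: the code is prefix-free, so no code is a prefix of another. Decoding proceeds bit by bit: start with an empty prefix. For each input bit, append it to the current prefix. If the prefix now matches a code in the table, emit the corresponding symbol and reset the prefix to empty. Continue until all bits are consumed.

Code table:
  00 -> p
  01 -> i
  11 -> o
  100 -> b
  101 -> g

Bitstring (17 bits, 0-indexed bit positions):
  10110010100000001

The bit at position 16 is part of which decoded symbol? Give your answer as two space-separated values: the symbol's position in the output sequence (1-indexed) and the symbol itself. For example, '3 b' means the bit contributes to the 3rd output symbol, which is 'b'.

Bit 0: prefix='1' (no match yet)
Bit 1: prefix='10' (no match yet)
Bit 2: prefix='101' -> emit 'g', reset
Bit 3: prefix='1' (no match yet)
Bit 4: prefix='10' (no match yet)
Bit 5: prefix='100' -> emit 'b', reset
Bit 6: prefix='1' (no match yet)
Bit 7: prefix='10' (no match yet)
Bit 8: prefix='101' -> emit 'g', reset
Bit 9: prefix='0' (no match yet)
Bit 10: prefix='00' -> emit 'p', reset
Bit 11: prefix='0' (no match yet)
Bit 12: prefix='00' -> emit 'p', reset
Bit 13: prefix='0' (no match yet)
Bit 14: prefix='00' -> emit 'p', reset
Bit 15: prefix='0' (no match yet)
Bit 16: prefix='01' -> emit 'i', reset

Answer: 7 i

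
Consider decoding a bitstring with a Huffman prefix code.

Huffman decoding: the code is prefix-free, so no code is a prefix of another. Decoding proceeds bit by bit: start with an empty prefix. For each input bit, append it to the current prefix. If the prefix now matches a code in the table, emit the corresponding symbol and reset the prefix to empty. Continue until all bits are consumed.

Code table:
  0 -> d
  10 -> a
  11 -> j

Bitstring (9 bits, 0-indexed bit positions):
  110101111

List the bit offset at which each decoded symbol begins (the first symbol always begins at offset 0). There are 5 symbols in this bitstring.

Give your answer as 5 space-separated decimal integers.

Bit 0: prefix='1' (no match yet)
Bit 1: prefix='11' -> emit 'j', reset
Bit 2: prefix='0' -> emit 'd', reset
Bit 3: prefix='1' (no match yet)
Bit 4: prefix='10' -> emit 'a', reset
Bit 5: prefix='1' (no match yet)
Bit 6: prefix='11' -> emit 'j', reset
Bit 7: prefix='1' (no match yet)
Bit 8: prefix='11' -> emit 'j', reset

Answer: 0 2 3 5 7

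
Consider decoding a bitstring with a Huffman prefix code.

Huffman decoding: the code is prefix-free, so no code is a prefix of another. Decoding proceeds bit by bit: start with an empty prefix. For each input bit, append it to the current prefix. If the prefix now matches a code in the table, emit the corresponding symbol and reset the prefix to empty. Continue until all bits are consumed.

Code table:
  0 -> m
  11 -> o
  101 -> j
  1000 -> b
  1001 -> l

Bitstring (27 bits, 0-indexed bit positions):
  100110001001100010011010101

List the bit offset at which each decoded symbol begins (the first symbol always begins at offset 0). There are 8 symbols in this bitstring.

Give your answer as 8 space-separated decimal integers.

Bit 0: prefix='1' (no match yet)
Bit 1: prefix='10' (no match yet)
Bit 2: prefix='100' (no match yet)
Bit 3: prefix='1001' -> emit 'l', reset
Bit 4: prefix='1' (no match yet)
Bit 5: prefix='10' (no match yet)
Bit 6: prefix='100' (no match yet)
Bit 7: prefix='1000' -> emit 'b', reset
Bit 8: prefix='1' (no match yet)
Bit 9: prefix='10' (no match yet)
Bit 10: prefix='100' (no match yet)
Bit 11: prefix='1001' -> emit 'l', reset
Bit 12: prefix='1' (no match yet)
Bit 13: prefix='10' (no match yet)
Bit 14: prefix='100' (no match yet)
Bit 15: prefix='1000' -> emit 'b', reset
Bit 16: prefix='1' (no match yet)
Bit 17: prefix='10' (no match yet)
Bit 18: prefix='100' (no match yet)
Bit 19: prefix='1001' -> emit 'l', reset
Bit 20: prefix='1' (no match yet)
Bit 21: prefix='10' (no match yet)
Bit 22: prefix='101' -> emit 'j', reset
Bit 23: prefix='0' -> emit 'm', reset
Bit 24: prefix='1' (no match yet)
Bit 25: prefix='10' (no match yet)
Bit 26: prefix='101' -> emit 'j', reset

Answer: 0 4 8 12 16 20 23 24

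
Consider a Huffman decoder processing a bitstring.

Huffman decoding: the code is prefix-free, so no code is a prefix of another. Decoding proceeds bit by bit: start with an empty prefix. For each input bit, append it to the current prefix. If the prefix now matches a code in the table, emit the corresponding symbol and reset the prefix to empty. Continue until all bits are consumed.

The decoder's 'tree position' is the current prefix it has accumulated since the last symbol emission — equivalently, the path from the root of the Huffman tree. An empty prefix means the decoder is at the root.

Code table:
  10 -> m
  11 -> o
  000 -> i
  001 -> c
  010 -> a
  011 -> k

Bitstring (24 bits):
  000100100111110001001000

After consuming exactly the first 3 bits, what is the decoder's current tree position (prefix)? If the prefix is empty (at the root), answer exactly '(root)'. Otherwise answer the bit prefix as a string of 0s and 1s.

Answer: (root)

Derivation:
Bit 0: prefix='0' (no match yet)
Bit 1: prefix='00' (no match yet)
Bit 2: prefix='000' -> emit 'i', reset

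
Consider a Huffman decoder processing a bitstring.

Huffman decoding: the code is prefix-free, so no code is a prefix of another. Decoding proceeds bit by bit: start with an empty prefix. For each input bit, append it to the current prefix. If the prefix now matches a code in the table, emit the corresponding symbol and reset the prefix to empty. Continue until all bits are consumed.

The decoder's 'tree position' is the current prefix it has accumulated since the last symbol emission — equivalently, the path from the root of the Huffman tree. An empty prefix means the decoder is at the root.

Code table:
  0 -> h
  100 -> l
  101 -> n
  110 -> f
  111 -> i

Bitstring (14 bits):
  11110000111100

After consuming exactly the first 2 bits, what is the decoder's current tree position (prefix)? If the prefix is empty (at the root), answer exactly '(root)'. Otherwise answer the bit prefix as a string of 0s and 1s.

Bit 0: prefix='1' (no match yet)
Bit 1: prefix='11' (no match yet)

Answer: 11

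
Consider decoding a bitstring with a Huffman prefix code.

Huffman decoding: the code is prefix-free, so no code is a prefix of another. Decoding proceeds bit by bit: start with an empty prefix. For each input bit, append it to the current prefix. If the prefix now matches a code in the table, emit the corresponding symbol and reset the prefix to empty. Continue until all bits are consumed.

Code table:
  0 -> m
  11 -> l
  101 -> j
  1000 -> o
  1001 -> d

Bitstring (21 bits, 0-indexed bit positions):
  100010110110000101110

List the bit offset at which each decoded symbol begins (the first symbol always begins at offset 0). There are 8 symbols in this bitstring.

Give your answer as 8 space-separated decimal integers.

Answer: 0 4 7 10 14 15 18 20

Derivation:
Bit 0: prefix='1' (no match yet)
Bit 1: prefix='10' (no match yet)
Bit 2: prefix='100' (no match yet)
Bit 3: prefix='1000' -> emit 'o', reset
Bit 4: prefix='1' (no match yet)
Bit 5: prefix='10' (no match yet)
Bit 6: prefix='101' -> emit 'j', reset
Bit 7: prefix='1' (no match yet)
Bit 8: prefix='10' (no match yet)
Bit 9: prefix='101' -> emit 'j', reset
Bit 10: prefix='1' (no match yet)
Bit 11: prefix='10' (no match yet)
Bit 12: prefix='100' (no match yet)
Bit 13: prefix='1000' -> emit 'o', reset
Bit 14: prefix='0' -> emit 'm', reset
Bit 15: prefix='1' (no match yet)
Bit 16: prefix='10' (no match yet)
Bit 17: prefix='101' -> emit 'j', reset
Bit 18: prefix='1' (no match yet)
Bit 19: prefix='11' -> emit 'l', reset
Bit 20: prefix='0' -> emit 'm', reset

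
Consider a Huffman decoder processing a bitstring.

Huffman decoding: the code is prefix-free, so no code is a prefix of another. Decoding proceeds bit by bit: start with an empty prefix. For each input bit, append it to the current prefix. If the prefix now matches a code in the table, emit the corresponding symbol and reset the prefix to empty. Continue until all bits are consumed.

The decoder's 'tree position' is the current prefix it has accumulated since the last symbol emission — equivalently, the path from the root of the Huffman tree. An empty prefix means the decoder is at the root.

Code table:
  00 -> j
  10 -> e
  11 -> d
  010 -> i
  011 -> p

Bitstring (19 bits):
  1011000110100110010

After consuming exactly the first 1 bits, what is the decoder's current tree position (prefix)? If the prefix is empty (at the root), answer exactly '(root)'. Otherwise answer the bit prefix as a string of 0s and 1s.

Answer: 1

Derivation:
Bit 0: prefix='1' (no match yet)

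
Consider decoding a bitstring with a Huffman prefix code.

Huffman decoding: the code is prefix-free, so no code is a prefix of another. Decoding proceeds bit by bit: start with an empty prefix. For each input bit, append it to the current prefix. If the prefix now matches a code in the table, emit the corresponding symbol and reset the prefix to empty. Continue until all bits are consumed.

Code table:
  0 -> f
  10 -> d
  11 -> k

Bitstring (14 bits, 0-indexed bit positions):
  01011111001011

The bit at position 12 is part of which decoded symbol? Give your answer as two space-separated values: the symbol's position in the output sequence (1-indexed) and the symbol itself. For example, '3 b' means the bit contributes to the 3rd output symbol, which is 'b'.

Bit 0: prefix='0' -> emit 'f', reset
Bit 1: prefix='1' (no match yet)
Bit 2: prefix='10' -> emit 'd', reset
Bit 3: prefix='1' (no match yet)
Bit 4: prefix='11' -> emit 'k', reset
Bit 5: prefix='1' (no match yet)
Bit 6: prefix='11' -> emit 'k', reset
Bit 7: prefix='1' (no match yet)
Bit 8: prefix='10' -> emit 'd', reset
Bit 9: prefix='0' -> emit 'f', reset
Bit 10: prefix='1' (no match yet)
Bit 11: prefix='10' -> emit 'd', reset
Bit 12: prefix='1' (no match yet)
Bit 13: prefix='11' -> emit 'k', reset

Answer: 8 k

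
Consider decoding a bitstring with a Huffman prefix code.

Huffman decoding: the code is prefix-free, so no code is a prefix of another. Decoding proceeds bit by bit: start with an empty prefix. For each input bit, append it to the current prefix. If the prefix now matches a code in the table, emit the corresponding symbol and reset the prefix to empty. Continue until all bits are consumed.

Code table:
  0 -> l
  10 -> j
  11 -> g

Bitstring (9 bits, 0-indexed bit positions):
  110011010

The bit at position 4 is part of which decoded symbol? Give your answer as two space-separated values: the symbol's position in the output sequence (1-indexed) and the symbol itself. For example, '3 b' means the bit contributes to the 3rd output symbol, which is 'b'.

Bit 0: prefix='1' (no match yet)
Bit 1: prefix='11' -> emit 'g', reset
Bit 2: prefix='0' -> emit 'l', reset
Bit 3: prefix='0' -> emit 'l', reset
Bit 4: prefix='1' (no match yet)
Bit 5: prefix='11' -> emit 'g', reset
Bit 6: prefix='0' -> emit 'l', reset
Bit 7: prefix='1' (no match yet)
Bit 8: prefix='10' -> emit 'j', reset

Answer: 4 g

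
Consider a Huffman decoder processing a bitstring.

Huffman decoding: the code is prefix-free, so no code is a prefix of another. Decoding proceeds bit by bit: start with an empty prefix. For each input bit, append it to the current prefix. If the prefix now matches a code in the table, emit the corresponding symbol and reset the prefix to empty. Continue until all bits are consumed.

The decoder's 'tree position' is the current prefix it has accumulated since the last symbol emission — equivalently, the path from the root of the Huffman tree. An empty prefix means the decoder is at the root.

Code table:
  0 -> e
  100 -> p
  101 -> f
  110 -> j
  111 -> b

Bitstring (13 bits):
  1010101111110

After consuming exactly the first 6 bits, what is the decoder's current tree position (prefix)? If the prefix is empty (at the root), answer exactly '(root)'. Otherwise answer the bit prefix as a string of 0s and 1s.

Bit 0: prefix='1' (no match yet)
Bit 1: prefix='10' (no match yet)
Bit 2: prefix='101' -> emit 'f', reset
Bit 3: prefix='0' -> emit 'e', reset
Bit 4: prefix='1' (no match yet)
Bit 5: prefix='10' (no match yet)

Answer: 10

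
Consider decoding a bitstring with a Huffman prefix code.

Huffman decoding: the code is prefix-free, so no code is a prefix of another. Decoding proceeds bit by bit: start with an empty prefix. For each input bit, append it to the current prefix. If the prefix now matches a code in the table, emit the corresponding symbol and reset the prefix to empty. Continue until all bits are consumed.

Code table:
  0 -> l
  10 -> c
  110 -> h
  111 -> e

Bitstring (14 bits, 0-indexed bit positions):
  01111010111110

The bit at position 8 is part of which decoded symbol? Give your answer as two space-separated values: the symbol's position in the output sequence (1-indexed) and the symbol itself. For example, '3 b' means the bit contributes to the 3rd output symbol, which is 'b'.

Answer: 5 e

Derivation:
Bit 0: prefix='0' -> emit 'l', reset
Bit 1: prefix='1' (no match yet)
Bit 2: prefix='11' (no match yet)
Bit 3: prefix='111' -> emit 'e', reset
Bit 4: prefix='1' (no match yet)
Bit 5: prefix='10' -> emit 'c', reset
Bit 6: prefix='1' (no match yet)
Bit 7: prefix='10' -> emit 'c', reset
Bit 8: prefix='1' (no match yet)
Bit 9: prefix='11' (no match yet)
Bit 10: prefix='111' -> emit 'e', reset
Bit 11: prefix='1' (no match yet)
Bit 12: prefix='11' (no match yet)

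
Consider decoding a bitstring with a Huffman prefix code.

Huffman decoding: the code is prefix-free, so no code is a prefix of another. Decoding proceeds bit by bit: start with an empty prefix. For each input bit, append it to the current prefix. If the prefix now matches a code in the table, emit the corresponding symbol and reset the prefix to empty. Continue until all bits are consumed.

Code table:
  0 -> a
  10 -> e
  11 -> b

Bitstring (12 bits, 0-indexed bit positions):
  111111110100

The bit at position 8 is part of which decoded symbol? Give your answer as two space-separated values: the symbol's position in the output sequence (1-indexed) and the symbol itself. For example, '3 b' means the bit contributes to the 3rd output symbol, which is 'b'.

Answer: 5 a

Derivation:
Bit 0: prefix='1' (no match yet)
Bit 1: prefix='11' -> emit 'b', reset
Bit 2: prefix='1' (no match yet)
Bit 3: prefix='11' -> emit 'b', reset
Bit 4: prefix='1' (no match yet)
Bit 5: prefix='11' -> emit 'b', reset
Bit 6: prefix='1' (no match yet)
Bit 7: prefix='11' -> emit 'b', reset
Bit 8: prefix='0' -> emit 'a', reset
Bit 9: prefix='1' (no match yet)
Bit 10: prefix='10' -> emit 'e', reset
Bit 11: prefix='0' -> emit 'a', reset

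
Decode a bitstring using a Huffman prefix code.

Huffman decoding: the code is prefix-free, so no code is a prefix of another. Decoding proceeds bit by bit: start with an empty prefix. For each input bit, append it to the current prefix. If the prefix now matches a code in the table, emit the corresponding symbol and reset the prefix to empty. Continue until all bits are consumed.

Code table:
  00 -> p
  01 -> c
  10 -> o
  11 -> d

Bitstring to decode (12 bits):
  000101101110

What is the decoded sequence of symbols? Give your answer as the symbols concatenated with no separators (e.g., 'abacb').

Bit 0: prefix='0' (no match yet)
Bit 1: prefix='00' -> emit 'p', reset
Bit 2: prefix='0' (no match yet)
Bit 3: prefix='01' -> emit 'c', reset
Bit 4: prefix='0' (no match yet)
Bit 5: prefix='01' -> emit 'c', reset
Bit 6: prefix='1' (no match yet)
Bit 7: prefix='10' -> emit 'o', reset
Bit 8: prefix='1' (no match yet)
Bit 9: prefix='11' -> emit 'd', reset
Bit 10: prefix='1' (no match yet)
Bit 11: prefix='10' -> emit 'o', reset

Answer: pccodo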